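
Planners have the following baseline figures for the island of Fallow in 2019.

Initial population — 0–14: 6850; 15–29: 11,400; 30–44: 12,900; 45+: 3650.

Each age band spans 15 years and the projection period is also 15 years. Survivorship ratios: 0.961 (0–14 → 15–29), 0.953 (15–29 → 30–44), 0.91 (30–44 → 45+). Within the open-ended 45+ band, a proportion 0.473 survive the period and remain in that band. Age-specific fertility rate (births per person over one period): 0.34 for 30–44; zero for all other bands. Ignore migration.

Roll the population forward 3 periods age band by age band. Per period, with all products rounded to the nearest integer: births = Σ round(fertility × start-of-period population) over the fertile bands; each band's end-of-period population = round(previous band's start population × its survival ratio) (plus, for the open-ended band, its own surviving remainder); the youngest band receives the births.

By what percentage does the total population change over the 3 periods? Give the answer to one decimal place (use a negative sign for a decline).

-33.6

— Period 1 —
Births: 12900 × 0.34 = 4386
15–29: 6850 × 0.961 = 6583
30–44: 11400 × 0.953 = 10864
45+: 12900 × 0.91 + 3650 × 0.473 = 11739 + 1726 = 13465
End of period: [4386, 6583, 10864, 13465]
— Period 2 —
Births: 10864 × 0.34 = 3694
15–29: 4386 × 0.961 = 4215
30–44: 6583 × 0.953 = 6274
45+: 10864 × 0.91 + 13465 × 0.473 = 9886 + 6369 = 16255
End of period: [3694, 4215, 6274, 16255]
— Period 3 —
Births: 6274 × 0.34 = 2133
15–29: 3694 × 0.961 = 3550
30–44: 4215 × 0.953 = 4017
45+: 6274 × 0.91 + 16255 × 0.473 = 5709 + 7689 = 13398
End of period: [2133, 3550, 4017, 13398]
Total: 34800 → 23098; change = -11702; percentage change = -33.6%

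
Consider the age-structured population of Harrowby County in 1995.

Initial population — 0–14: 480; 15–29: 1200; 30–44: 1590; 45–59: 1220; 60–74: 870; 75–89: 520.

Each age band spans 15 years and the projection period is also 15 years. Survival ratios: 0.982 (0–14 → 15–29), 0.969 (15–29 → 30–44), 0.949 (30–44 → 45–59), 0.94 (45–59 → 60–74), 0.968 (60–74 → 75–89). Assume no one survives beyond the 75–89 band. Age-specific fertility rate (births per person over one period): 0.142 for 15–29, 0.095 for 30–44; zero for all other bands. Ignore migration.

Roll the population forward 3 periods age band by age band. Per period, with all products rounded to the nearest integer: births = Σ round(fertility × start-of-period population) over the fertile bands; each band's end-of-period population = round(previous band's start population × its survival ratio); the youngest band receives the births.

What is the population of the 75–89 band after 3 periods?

— Period 1 —
Births: 1200 * 0.142 = 170 ; 1590 * 0.095 = 151 — total 321
15–29: 480 * 0.982 = 471
30–44: 1200 * 0.969 = 1163
45–59: 1590 * 0.949 = 1509
60–74: 1220 * 0.94 = 1147
75–89: 870 * 0.968 = 842
End of period: [321, 471, 1163, 1509, 1147, 842]
— Period 2 —
Births: 471 * 0.142 = 67 ; 1163 * 0.095 = 110 — total 177
15–29: 321 * 0.982 = 315
30–44: 471 * 0.969 = 456
45–59: 1163 * 0.949 = 1104
60–74: 1509 * 0.94 = 1418
75–89: 1147 * 0.968 = 1110
End of period: [177, 315, 456, 1104, 1418, 1110]
— Period 3 —
Births: 315 * 0.142 = 45 ; 456 * 0.095 = 43 — total 88
15–29: 177 * 0.982 = 174
30–44: 315 * 0.969 = 305
45–59: 456 * 0.949 = 433
60–74: 1104 * 0.94 = 1038
75–89: 1418 * 0.968 = 1373
End of period: [88, 174, 305, 433, 1038, 1373]

1373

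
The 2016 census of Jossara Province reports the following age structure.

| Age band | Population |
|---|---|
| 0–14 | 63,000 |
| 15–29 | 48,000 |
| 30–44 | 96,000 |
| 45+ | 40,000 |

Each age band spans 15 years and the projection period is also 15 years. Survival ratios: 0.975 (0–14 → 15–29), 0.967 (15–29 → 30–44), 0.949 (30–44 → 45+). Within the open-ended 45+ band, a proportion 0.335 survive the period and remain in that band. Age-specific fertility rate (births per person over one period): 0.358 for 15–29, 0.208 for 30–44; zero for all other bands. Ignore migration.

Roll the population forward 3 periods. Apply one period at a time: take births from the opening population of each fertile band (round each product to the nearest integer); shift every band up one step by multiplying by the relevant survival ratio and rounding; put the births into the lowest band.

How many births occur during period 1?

Period 1.
Births: 48000 × 0.358 = 17184 ; 96000 × 0.208 = 19968 → 37152
15–29: 63000 × 0.975 = 61425
30–44: 48000 × 0.967 = 46416
45+: 96000 × 0.949 + 40000 × 0.335 = 91104 + 13400 = 104504
Population now: 0–14=37152, 15–29=61425, 30–44=46416, 45+=104504

37152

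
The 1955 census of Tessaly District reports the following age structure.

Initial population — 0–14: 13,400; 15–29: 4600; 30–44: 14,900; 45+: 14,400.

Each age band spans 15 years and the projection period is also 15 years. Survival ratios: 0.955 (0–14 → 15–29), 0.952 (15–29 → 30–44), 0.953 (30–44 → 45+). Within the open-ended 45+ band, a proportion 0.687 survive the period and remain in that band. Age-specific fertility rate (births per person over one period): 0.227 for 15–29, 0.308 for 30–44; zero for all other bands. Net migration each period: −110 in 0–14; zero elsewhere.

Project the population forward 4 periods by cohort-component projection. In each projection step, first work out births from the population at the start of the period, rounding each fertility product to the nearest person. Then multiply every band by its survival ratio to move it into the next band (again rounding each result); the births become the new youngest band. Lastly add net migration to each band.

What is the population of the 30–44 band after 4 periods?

Numbering the groups 1..4 from youngest to oldest:
[period 1]
Births: 4600 × 0.227 = 1044 ; 14900 × 0.308 = 4589 ⇒ total 5633
Group 2: 13400 × 0.955 = 12797
Group 3: 4600 × 0.952 = 4379
Group 4: 14900 × 0.953 + 14400 × 0.687 = 14200 + 9893 = 24093
Net migration: Group 1 − 110 → 5523
End of period: [5523, 12797, 4379, 24093]
[period 2]
Births: 12797 × 0.227 = 2905 ; 4379 × 0.308 = 1349 ⇒ total 4254
Group 2: 5523 × 0.955 = 5274
Group 3: 12797 × 0.952 = 12183
Group 4: 4379 × 0.953 + 24093 × 0.687 = 4173 + 16552 = 20725
Net migration: Group 1 − 110 → 4144
End of period: [4144, 5274, 12183, 20725]
[period 3]
Births: 5274 × 0.227 = 1197 ; 12183 × 0.308 = 3752 ⇒ total 4949
Group 2: 4144 × 0.955 = 3958
Group 3: 5274 × 0.952 = 5021
Group 4: 12183 × 0.953 + 20725 × 0.687 = 11610 + 14238 = 25848
Net migration: Group 1 − 110 → 4839
End of period: [4839, 3958, 5021, 25848]
[period 4]
Births: 3958 × 0.227 = 898 ; 5021 × 0.308 = 1546 ⇒ total 2444
Group 2: 4839 × 0.955 = 4621
Group 3: 3958 × 0.952 = 3768
Group 4: 5021 × 0.953 + 25848 × 0.687 = 4785 + 17758 = 22543
Net migration: Group 1 − 110 → 2334
End of period: [2334, 4621, 3768, 22543]

3768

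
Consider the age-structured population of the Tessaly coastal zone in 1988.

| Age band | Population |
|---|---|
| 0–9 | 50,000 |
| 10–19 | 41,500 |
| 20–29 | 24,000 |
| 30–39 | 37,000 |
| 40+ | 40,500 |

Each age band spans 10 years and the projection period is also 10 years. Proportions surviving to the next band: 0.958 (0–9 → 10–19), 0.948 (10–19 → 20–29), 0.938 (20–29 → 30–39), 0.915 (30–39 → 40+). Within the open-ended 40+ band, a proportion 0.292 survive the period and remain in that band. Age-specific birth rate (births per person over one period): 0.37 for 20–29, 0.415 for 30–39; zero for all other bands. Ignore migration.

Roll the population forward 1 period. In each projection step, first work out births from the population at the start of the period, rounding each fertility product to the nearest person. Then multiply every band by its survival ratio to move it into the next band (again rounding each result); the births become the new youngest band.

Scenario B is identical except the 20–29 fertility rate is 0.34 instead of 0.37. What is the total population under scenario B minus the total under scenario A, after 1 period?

Let group 1 be 0–9 through group 5 = 40+.
[period 1]
Births: 24000 × 0.37 = 8880, 37000 × 0.415 = 15355 — total 24235
Group 2: 50000 × 0.958 = 47900
Group 3: 41500 × 0.948 = 39342
Group 4: 24000 × 0.938 = 22512
Group 5: 37000 × 0.915 + 40500 × 0.292 = 33855 + 11826 = 45681
Giving 24235 / 47900 / 39342 / 22512 / 45681.
Scenario A total after 1 period: 179670
Scenario B projection —
[period 1]
Births: 24000 × 0.34 = 8160, 37000 × 0.415 = 15355 — total 23515
Group 2: 50000 × 0.958 = 47900
Group 3: 41500 × 0.948 = 39342
Group 4: 24000 × 0.938 = 22512
Group 5: 37000 × 0.915 + 40500 × 0.292 = 33855 + 11826 = 45681
Giving 23515 / 47900 / 39342 / 22512 / 45681.
Scenario B total after 1 period: 178950
Difference B − A = 178950 − 179670 = -720

-720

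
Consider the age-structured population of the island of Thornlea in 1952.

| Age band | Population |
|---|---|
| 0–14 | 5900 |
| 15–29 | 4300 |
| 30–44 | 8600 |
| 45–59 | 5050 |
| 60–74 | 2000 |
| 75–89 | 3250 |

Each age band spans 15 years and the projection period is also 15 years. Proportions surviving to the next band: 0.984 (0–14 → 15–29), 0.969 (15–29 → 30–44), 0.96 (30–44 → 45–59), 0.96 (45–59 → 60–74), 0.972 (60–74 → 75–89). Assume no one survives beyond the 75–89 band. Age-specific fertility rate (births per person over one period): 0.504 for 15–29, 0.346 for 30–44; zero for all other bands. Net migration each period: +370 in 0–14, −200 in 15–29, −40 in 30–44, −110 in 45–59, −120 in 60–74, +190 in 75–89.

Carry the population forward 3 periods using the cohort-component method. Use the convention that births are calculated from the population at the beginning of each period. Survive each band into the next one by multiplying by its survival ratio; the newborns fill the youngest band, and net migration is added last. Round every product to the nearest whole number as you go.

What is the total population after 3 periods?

— Period 1 —
Births: 4300 × 0.504 = 2167  |  8600 × 0.346 = 2976 — total 5143
15–29: 5900 × 0.984 = 5806
30–44: 4300 × 0.969 = 4167
45–59: 8600 × 0.96 = 8256
60–74: 5050 × 0.96 = 4848
75–89: 2000 × 0.972 = 1944
Net migration: 0–14 + 370 → 5513; 15–29 − 200 → 5606; 30–44 − 40 → 4127; 45–59 − 110 → 8146; 60–74 − 120 → 4728; 75–89 + 190 → 2134
→ [5513, 5606, 4127, 8146, 4728, 2134]
— Period 2 —
Births: 5606 × 0.504 = 2825  |  4127 × 0.346 = 1428 — total 4253
15–29: 5513 × 0.984 = 5425
30–44: 5606 × 0.969 = 5432
45–59: 4127 × 0.96 = 3962
60–74: 8146 × 0.96 = 7820
75–89: 4728 × 0.972 = 4596
Net migration: 0–14 + 370 → 4623; 15–29 − 200 → 5225; 30–44 − 40 → 5392; 45–59 − 110 → 3852; 60–74 − 120 → 7700; 75–89 + 190 → 4786
→ [4623, 5225, 5392, 3852, 7700, 4786]
— Period 3 —
Births: 5225 × 0.504 = 2633  |  5392 × 0.346 = 1866 — total 4499
15–29: 4623 × 0.984 = 4549
30–44: 5225 × 0.969 = 5063
45–59: 5392 × 0.96 = 5176
60–74: 3852 × 0.96 = 3698
75–89: 7700 × 0.972 = 7484
Net migration: 0–14 + 370 → 4869; 15–29 − 200 → 4349; 30–44 − 40 → 5023; 45–59 − 110 → 5066; 60–74 − 120 → 3578; 75–89 + 190 → 7674
→ [4869, 4349, 5023, 5066, 3578, 7674]
Total after period 3: 4869 + 4349 + 5023 + 5066 + 3578 + 7674 = 30559

30559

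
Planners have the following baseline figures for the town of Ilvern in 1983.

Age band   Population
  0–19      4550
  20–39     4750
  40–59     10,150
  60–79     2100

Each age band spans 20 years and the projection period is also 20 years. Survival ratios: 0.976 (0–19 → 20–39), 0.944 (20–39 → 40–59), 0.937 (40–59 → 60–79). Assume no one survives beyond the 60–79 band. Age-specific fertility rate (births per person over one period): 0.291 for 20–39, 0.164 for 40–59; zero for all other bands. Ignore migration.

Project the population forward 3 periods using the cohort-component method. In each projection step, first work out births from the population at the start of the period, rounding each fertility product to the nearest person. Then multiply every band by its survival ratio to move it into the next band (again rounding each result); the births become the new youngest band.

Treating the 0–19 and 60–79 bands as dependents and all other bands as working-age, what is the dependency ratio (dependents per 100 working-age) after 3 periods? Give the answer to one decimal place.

114.5

Let band 1 be 0–19 through band 4 = 60–79.
Period 1:
Births: 4750 * 0.291 = 1382  |  10150 * 0.164 = 1665 → 3047
Band 2: 4550 * 0.976 = 4441
Band 3: 4750 * 0.944 = 4484
Band 4: 10150 * 0.937 = 9511
→ [3047, 4441, 4484, 9511]
Period 2:
Births: 4441 * 0.291 = 1292  |  4484 * 0.164 = 735 → 2027
Band 2: 3047 * 0.976 = 2974
Band 3: 4441 * 0.944 = 4192
Band 4: 4484 * 0.937 = 4202
→ [2027, 2974, 4192, 4202]
Period 3:
Births: 2974 * 0.291 = 865  |  4192 * 0.164 = 687 → 1552
Band 2: 2027 * 0.976 = 1978
Band 3: 2974 * 0.944 = 2807
Band 4: 4192 * 0.937 = 3928
→ [1552, 1978, 2807, 3928]
Dependents (band 0–19 + band 60–79) = 1552 + 3928 = 5480; working-age = 4785; ratio = 5480/4785 × 100 = 114.5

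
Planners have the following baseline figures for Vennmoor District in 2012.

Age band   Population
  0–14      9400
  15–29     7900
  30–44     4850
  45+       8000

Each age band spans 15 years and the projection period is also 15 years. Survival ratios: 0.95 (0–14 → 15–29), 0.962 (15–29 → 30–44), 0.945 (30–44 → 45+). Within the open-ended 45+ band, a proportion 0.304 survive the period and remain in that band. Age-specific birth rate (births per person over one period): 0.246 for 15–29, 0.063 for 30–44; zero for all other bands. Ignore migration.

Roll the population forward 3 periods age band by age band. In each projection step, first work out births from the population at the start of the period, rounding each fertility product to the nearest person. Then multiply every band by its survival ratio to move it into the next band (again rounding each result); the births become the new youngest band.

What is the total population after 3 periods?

16615

Period 1:
Births: 7900 × 0.246 = 1943, 4850 × 0.063 = 306 → total 2249
15–29: 9400 × 0.95 = 8930
30–44: 7900 × 0.962 = 7600
45+: 4850 × 0.945 + 8000 × 0.304 = 4583 + 2432 = 7015
Population now: 0–14=2249, 15–29=8930, 30–44=7600, 45+=7015
Period 2:
Births: 8930 × 0.246 = 2197, 7600 × 0.063 = 479 → total 2676
15–29: 2249 × 0.95 = 2137
30–44: 8930 × 0.962 = 8591
45+: 7600 × 0.945 + 7015 × 0.304 = 7182 + 2133 = 9315
Population now: 0–14=2676, 15–29=2137, 30–44=8591, 45+=9315
Period 3:
Births: 2137 × 0.246 = 526, 8591 × 0.063 = 541 → total 1067
15–29: 2676 × 0.95 = 2542
30–44: 2137 × 0.962 = 2056
45+: 8591 × 0.945 + 9315 × 0.304 = 8118 + 2832 = 10950
Population now: 0–14=1067, 15–29=2542, 30–44=2056, 45+=10950
Total after period 3: 1067 + 2542 + 2056 + 10950 = 16615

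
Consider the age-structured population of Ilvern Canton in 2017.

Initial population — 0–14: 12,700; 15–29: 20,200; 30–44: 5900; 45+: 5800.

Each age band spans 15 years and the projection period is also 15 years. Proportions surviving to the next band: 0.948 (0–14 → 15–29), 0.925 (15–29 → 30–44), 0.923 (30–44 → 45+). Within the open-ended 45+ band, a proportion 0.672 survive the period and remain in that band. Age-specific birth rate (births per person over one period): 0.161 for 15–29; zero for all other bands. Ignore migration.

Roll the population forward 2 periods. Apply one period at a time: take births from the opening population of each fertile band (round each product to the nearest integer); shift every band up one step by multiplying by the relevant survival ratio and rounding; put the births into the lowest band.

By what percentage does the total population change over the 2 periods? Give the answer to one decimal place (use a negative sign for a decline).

-11.0

After projecting period 1:
Births: 20200 × 0.161 = 3252
15–29: 12700 × 0.948 = 12040
30–44: 20200 × 0.925 = 18685
45+: 5900 × 0.923 + 5800 × 0.672 = 5446 + 3898 = 9344
→ [3252, 12040, 18685, 9344]
After projecting period 2:
Births: 12040 × 0.161 = 1938
15–29: 3252 × 0.948 = 3083
30–44: 12040 × 0.925 = 11137
45+: 18685 × 0.923 + 9344 × 0.672 = 17246 + 6279 = 23525
→ [1938, 3083, 11137, 23525]
Total: 44600 → 39683; change = -4917; percentage change = -11.0%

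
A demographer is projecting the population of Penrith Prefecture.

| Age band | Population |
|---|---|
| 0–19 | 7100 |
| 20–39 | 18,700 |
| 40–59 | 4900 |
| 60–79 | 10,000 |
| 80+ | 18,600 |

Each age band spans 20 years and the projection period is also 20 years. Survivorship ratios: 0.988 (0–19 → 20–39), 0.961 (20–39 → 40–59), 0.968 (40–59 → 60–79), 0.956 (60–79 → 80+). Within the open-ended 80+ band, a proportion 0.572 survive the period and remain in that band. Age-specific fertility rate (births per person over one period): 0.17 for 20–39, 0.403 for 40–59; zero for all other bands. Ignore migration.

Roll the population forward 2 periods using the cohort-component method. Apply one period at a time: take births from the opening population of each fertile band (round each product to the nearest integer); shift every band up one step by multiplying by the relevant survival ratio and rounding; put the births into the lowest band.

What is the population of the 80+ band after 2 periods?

— Period 1 —
Births: 18700 × 0.17 = 3179, 4900 × 0.403 = 1975 → total 5154
20–39: 7100 × 0.988 = 7015
40–59: 18700 × 0.961 = 17971
60–79: 4900 × 0.968 = 4743
80+: 10000 × 0.956 + 18600 × 0.572 = 9560 + 10639 = 20199
Giving 5154 / 7015 / 17971 / 4743 / 20199.
— Period 2 —
Births: 7015 × 0.17 = 1193, 17971 × 0.403 = 7242 → total 8435
20–39: 5154 × 0.988 = 5092
40–59: 7015 × 0.961 = 6741
60–79: 17971 × 0.968 = 17396
80+: 4743 × 0.956 + 20199 × 0.572 = 4534 + 11554 = 16088
Giving 8435 / 5092 / 6741 / 17396 / 16088.

16088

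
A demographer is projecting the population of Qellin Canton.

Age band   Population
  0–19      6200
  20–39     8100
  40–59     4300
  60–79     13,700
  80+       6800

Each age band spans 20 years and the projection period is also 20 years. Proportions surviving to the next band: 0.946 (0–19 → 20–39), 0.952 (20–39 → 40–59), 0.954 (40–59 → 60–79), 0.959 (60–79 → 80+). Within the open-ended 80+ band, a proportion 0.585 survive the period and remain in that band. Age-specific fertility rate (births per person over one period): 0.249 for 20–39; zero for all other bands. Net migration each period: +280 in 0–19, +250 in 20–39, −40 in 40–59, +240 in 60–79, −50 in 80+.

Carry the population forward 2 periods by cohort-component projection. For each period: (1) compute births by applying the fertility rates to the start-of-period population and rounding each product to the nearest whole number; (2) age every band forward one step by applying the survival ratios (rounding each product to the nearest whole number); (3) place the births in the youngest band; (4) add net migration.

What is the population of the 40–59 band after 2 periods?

5781

[period 1]
Births: 8100 × 0.249 = 2017
20–39: 6200 × 0.946 = 5865
40–59: 8100 × 0.952 = 7711
60–79: 4300 × 0.954 = 4102
80+: 13700 × 0.959 + 6800 × 0.585 = 13138 + 3978 = 17116
Net migration: 0–19 + 280 → 2297; 20–39 + 250 → 6115; 40–59 − 40 → 7671; 60–79 + 240 → 4342; 80+ − 50 → 17066
Population now: 0–19=2297, 20–39=6115, 40–59=7671, 60–79=4342, 80+=17066
[period 2]
Births: 6115 × 0.249 = 1523
20–39: 2297 × 0.946 = 2173
40–59: 6115 × 0.952 = 5821
60–79: 7671 × 0.954 = 7318
80+: 4342 × 0.959 + 17066 × 0.585 = 4164 + 9984 = 14148
Net migration: 0–19 + 280 → 1803; 20–39 + 250 → 2423; 40–59 − 40 → 5781; 60–79 + 240 → 7558; 80+ − 50 → 14098
Population now: 0–19=1803, 20–39=2423, 40–59=5781, 60–79=7558, 80+=14098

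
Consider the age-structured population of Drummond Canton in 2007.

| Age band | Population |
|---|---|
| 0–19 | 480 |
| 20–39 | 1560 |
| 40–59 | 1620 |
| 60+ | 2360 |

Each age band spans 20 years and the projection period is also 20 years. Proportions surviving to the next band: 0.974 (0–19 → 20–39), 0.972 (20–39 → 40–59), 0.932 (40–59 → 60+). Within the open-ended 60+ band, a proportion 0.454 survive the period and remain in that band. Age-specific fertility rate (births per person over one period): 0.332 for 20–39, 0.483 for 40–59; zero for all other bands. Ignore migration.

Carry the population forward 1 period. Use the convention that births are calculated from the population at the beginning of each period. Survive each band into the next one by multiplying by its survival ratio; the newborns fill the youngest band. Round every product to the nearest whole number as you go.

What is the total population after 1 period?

Numbering the groups 1..4 from youngest to oldest:
— Period 1 —
Births: 1560 × 0.332 = 518 ; 1620 × 0.483 = 782 — total 1300
Group 2: 480 × 0.974 = 468
Group 3: 1560 × 0.972 = 1516
Group 4: 1620 × 0.932 + 2360 × 0.454 = 1510 + 1071 = 2581
Population now: 0–19=1300, 20–39=468, 40–59=1516, 60+=2581
Total after period 1: 1300 + 468 + 1516 + 2581 = 5865

5865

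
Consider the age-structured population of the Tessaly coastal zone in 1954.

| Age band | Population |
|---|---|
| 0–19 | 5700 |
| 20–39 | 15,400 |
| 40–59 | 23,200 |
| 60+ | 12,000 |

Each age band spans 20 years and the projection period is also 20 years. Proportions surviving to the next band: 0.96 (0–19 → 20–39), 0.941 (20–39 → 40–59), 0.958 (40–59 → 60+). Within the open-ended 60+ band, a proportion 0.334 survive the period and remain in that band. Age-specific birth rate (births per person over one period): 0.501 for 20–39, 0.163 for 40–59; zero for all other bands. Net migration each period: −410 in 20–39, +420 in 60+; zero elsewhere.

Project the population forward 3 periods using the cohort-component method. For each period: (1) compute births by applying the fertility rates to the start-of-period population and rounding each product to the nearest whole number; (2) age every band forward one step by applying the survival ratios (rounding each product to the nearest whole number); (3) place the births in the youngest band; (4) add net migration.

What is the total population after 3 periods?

(Groups numbered youngest = 1 to oldest = 4.)
Period 1.
Births: 15400 * 0.501 = 7715 ; 23200 * 0.163 = 3782 → 11497
Group 2: 5700 * 0.96 = 5472
Group 3: 15400 * 0.941 = 14491
Group 4: 23200 * 0.958 + 12000 * 0.334 = 22226 + 4008 = 26234
Net migration: Group 2 − 410 → 5062; Group 4 + 420 → 26654
→ [11497, 5062, 14491, 26654]
Period 2.
Births: 5062 * 0.501 = 2536 ; 14491 * 0.163 = 2362 → 4898
Group 2: 11497 * 0.96 = 11037
Group 3: 5062 * 0.941 = 4763
Group 4: 14491 * 0.958 + 26654 * 0.334 = 13882 + 8902 = 22784
Net migration: Group 2 − 410 → 10627; Group 4 + 420 → 23204
→ [4898, 10627, 4763, 23204]
Period 3.
Births: 10627 * 0.501 = 5324 ; 4763 * 0.163 = 776 → 6100
Group 2: 4898 * 0.96 = 4702
Group 3: 10627 * 0.941 = 10000
Group 4: 4763 * 0.958 + 23204 * 0.334 = 4563 + 7750 = 12313
Net migration: Group 2 − 410 → 4292; Group 4 + 420 → 12733
→ [6100, 4292, 10000, 12733]
Total after period 3: 6100 + 4292 + 10000 + 12733 = 33125

33125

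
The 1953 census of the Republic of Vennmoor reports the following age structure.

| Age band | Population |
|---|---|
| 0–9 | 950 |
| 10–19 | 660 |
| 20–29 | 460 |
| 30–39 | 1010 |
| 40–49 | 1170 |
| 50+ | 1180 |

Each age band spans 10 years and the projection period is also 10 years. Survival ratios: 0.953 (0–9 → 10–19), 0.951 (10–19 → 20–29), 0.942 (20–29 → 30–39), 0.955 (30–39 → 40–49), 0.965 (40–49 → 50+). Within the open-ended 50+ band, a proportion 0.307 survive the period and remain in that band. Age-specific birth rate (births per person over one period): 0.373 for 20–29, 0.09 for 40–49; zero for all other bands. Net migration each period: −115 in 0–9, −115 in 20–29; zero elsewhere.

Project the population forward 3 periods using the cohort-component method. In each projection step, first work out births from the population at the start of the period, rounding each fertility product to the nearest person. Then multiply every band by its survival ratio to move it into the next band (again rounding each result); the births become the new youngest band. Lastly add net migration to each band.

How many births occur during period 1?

Let group 1 be 0–9 through group 6 = 50+.
— Period 1 —
Births: 460 * 0.373 = 172, 1170 * 0.09 = 105 — total 277
Group 2: 950 * 0.953 = 905
Group 3: 660 * 0.951 = 628
Group 4: 460 * 0.942 = 433
Group 5: 1010 * 0.955 = 965
Group 6: 1170 * 0.965 + 1180 * 0.307 = 1129 + 362 = 1491
Net migration: Group 1 − 115 → 162; Group 3 − 115 → 513
→ [162, 905, 513, 433, 965, 1491]

277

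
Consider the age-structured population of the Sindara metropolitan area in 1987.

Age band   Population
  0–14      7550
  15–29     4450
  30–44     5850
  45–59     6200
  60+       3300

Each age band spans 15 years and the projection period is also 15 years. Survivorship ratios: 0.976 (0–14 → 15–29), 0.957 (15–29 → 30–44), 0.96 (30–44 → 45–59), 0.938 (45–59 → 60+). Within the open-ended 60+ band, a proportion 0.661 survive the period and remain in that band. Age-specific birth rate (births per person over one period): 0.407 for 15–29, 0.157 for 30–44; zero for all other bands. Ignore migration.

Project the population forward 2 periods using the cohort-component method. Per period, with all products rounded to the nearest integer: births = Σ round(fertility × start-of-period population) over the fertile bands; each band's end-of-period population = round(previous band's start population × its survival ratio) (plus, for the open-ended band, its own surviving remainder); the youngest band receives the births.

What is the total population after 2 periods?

28027

— Period 1 —
Births: 4450 × 0.407 = 1811 ; 5850 × 0.157 = 918 → total 2729
15–29: 7550 × 0.976 = 7369
30–44: 4450 × 0.957 = 4259
45–59: 5850 × 0.96 = 5616
60+: 6200 × 0.938 + 3300 × 0.661 = 5816 + 2181 = 7997
Giving 2729 / 7369 / 4259 / 5616 / 7997.
— Period 2 —
Births: 7369 × 0.407 = 2999 ; 4259 × 0.157 = 669 → total 3668
15–29: 2729 × 0.976 = 2664
30–44: 7369 × 0.957 = 7052
45–59: 4259 × 0.96 = 4089
60+: 5616 × 0.938 + 7997 × 0.661 = 5268 + 5286 = 10554
Giving 3668 / 2664 / 7052 / 4089 / 10554.
Total after period 2: 3668 + 2664 + 7052 + 4089 + 10554 = 28027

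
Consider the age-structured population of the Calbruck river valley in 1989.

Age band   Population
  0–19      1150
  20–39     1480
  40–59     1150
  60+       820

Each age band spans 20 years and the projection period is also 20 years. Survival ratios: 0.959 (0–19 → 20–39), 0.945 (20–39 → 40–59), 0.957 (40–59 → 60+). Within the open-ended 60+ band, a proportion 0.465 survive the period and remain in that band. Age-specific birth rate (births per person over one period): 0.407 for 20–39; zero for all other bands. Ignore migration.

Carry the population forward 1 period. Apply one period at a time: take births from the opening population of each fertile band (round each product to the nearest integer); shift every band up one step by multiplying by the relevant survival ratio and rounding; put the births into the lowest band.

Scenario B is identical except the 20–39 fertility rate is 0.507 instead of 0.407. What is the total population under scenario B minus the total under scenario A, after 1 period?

148

(Groups numbered youngest = 1 to oldest = 4.)
Period 1.
Births: 1480 × 0.407 = 602
Group 2: 1150 × 0.959 = 1103
Group 3: 1480 × 0.945 = 1399
Group 4: 1150 × 0.957 + 820 × 0.465 = 1101 + 381 = 1482
→ [602, 1103, 1399, 1482]
Scenario A total after 1 period: 4586
Scenario B projection —
Period 1.
Births: 1480 × 0.507 = 750
Group 2: 1150 × 0.959 = 1103
Group 3: 1480 × 0.945 = 1399
Group 4: 1150 × 0.957 + 820 × 0.465 = 1101 + 381 = 1482
→ [750, 1103, 1399, 1482]
Scenario B total after 1 period: 4734
Difference B − A = 4734 − 4586 = 148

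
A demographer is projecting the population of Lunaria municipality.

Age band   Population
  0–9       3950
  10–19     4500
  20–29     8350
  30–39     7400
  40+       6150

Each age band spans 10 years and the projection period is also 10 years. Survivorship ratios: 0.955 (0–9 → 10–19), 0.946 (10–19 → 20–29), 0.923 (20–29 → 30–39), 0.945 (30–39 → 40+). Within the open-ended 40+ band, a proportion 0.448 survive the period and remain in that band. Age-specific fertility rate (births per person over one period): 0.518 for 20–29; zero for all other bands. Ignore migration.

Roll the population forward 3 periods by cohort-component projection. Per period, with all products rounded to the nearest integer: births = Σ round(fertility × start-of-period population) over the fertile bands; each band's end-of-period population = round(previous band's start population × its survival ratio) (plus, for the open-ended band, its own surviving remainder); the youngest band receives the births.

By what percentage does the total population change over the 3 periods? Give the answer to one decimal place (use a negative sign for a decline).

Period 1.
Births: 8350 × 0.518 = 4325
10–19: 3950 × 0.955 = 3772
20–29: 4500 × 0.946 = 4257
30–39: 8350 × 0.923 = 7707
40+: 7400 × 0.945 + 6150 × 0.448 = 6993 + 2755 = 9748
Giving 4325 / 3772 / 4257 / 7707 / 9748.
Period 2.
Births: 4257 × 0.518 = 2205
10–19: 4325 × 0.955 = 4130
20–29: 3772 × 0.946 = 3568
30–39: 4257 × 0.923 = 3929
40+: 7707 × 0.945 + 9748 × 0.448 = 7283 + 4367 = 11650
Giving 2205 / 4130 / 3568 / 3929 / 11650.
Period 3.
Births: 3568 × 0.518 = 1848
10–19: 2205 × 0.955 = 2106
20–29: 4130 × 0.946 = 3907
30–39: 3568 × 0.923 = 3293
40+: 3929 × 0.945 + 11650 × 0.448 = 3713 + 5219 = 8932
Giving 1848 / 2106 / 3907 / 3293 / 8932.
Total: 30350 → 20086; change = -10264; percentage change = -33.8%

-33.8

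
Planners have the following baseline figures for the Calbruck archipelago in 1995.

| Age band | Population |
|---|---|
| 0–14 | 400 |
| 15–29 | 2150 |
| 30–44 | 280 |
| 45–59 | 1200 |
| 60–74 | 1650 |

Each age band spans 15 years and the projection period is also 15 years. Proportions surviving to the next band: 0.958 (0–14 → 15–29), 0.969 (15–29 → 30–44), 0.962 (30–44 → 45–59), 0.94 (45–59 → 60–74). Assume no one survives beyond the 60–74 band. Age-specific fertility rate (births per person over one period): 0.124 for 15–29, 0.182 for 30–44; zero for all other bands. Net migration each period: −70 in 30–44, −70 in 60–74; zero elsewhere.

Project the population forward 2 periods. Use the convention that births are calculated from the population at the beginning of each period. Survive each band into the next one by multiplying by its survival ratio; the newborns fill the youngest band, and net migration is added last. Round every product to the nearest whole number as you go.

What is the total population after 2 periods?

[period 1]
Births: 2150 * 0.124 = 267, 280 * 0.182 = 51 → total 318
15–29: 400 * 0.958 = 383
30–44: 2150 * 0.969 = 2083
45–59: 280 * 0.962 = 269
60–74: 1200 * 0.94 = 1128
Net migration: 30–44 − 70 → 2013; 60–74 − 70 → 1058
Giving 318 / 383 / 2013 / 269 / 1058.
[period 2]
Births: 383 * 0.124 = 47, 2013 * 0.182 = 366 → total 413
15–29: 318 * 0.958 = 305
30–44: 383 * 0.969 = 371
45–59: 2013 * 0.962 = 1937
60–74: 269 * 0.94 = 253
Net migration: 30–44 − 70 → 301; 60–74 − 70 → 183
Giving 413 / 305 / 301 / 1937 / 183.
Total after period 2: 413 + 305 + 301 + 1937 + 183 = 3139

3139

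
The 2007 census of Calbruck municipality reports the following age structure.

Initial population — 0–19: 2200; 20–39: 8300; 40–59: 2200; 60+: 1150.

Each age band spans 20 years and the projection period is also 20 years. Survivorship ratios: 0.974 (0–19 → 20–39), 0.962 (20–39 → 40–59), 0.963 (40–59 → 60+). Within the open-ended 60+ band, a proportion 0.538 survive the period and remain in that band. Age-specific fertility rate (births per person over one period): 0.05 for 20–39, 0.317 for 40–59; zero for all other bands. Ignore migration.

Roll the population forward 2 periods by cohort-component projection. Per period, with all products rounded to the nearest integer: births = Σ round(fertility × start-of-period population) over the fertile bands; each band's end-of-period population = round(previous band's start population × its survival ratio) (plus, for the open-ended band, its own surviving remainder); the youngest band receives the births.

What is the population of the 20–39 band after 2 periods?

— Period 1 —
Births: 8300 × 0.05 = 415, 2200 × 0.317 = 697 → 1112
20–39: 2200 × 0.974 = 2143
40–59: 8300 × 0.962 = 7985
60+: 2200 × 0.963 + 1150 × 0.538 = 2119 + 619 = 2738
→ [1112, 2143, 7985, 2738]
— Period 2 —
Births: 2143 × 0.05 = 107, 7985 × 0.317 = 2531 → 2638
20–39: 1112 × 0.974 = 1083
40–59: 2143 × 0.962 = 2062
60+: 7985 × 0.963 + 2738 × 0.538 = 7690 + 1473 = 9163
→ [2638, 1083, 2062, 9163]

1083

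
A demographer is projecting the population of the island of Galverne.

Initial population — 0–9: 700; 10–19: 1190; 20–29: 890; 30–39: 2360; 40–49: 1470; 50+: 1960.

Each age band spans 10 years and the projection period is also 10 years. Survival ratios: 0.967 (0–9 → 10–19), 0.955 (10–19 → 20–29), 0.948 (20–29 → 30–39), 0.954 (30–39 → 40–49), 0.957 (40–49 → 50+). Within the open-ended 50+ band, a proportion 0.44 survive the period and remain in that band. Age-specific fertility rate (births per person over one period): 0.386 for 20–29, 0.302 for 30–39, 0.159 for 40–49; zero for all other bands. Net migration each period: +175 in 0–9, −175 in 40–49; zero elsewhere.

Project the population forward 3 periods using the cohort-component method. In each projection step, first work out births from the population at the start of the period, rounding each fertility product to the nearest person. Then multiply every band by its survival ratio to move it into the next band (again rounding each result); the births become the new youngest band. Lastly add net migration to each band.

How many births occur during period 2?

Numbering the bands 1..6 from youngest to oldest:
[period 1]
Births: 890 × 0.386 = 344, 2360 × 0.302 = 713, 1470 × 0.159 = 234 ⇒ total 1291
Band 2: 700 × 0.967 = 677
Band 3: 1190 × 0.955 = 1136
Band 4: 890 × 0.948 = 844
Band 5: 2360 × 0.954 = 2251
Band 6: 1470 × 0.957 + 1960 × 0.44 = 1407 + 862 = 2269
Net migration: Band 1 + 175 → 1466; Band 5 − 175 → 2076
Giving 1466 / 677 / 1136 / 844 / 2076 / 2269.
[period 2]
Births: 1136 × 0.386 = 438, 844 × 0.302 = 255, 2076 × 0.159 = 330 ⇒ total 1023
Band 2: 1466 × 0.967 = 1418
Band 3: 677 × 0.955 = 647
Band 4: 1136 × 0.948 = 1077
Band 5: 844 × 0.954 = 805
Band 6: 2076 × 0.957 + 2269 × 0.44 = 1987 + 998 = 2985
Net migration: Band 1 + 175 → 1198; Band 5 − 175 → 630
Giving 1198 / 1418 / 647 / 1077 / 630 / 2985.

1023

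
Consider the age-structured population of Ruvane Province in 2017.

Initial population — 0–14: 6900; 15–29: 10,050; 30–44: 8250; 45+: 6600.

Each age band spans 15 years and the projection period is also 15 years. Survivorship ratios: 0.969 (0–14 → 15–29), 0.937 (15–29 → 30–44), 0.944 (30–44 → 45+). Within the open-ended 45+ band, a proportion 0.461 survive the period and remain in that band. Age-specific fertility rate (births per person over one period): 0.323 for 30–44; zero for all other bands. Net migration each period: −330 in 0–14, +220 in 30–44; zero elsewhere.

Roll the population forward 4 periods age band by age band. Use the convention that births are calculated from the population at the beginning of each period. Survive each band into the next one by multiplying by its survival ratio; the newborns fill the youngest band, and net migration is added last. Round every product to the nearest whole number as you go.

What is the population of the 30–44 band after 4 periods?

Period 1:
Births: 8250 * 0.323 = 2665
15–29: 6900 * 0.969 = 6686
30–44: 10050 * 0.937 = 9417
45+: 8250 * 0.944 + 6600 * 0.461 = 7788 + 3043 = 10831
Net migration: 0–14 − 330 → 2335; 30–44 + 220 → 9637
Population now: 0–14=2335, 15–29=6686, 30–44=9637, 45+=10831
Period 2:
Births: 9637 * 0.323 = 3113
15–29: 2335 * 0.969 = 2263
30–44: 6686 * 0.937 = 6265
45+: 9637 * 0.944 + 10831 * 0.461 = 9097 + 4993 = 14090
Net migration: 0–14 − 330 → 2783; 30–44 + 220 → 6485
Population now: 0–14=2783, 15–29=2263, 30–44=6485, 45+=14090
Period 3:
Births: 6485 * 0.323 = 2095
15–29: 2783 * 0.969 = 2697
30–44: 2263 * 0.937 = 2120
45+: 6485 * 0.944 + 14090 * 0.461 = 6122 + 6495 = 12617
Net migration: 0–14 − 330 → 1765; 30–44 + 220 → 2340
Population now: 0–14=1765, 15–29=2697, 30–44=2340, 45+=12617
Period 4:
Births: 2340 * 0.323 = 756
15–29: 1765 * 0.969 = 1710
30–44: 2697 * 0.937 = 2527
45+: 2340 * 0.944 + 12617 * 0.461 = 2209 + 5816 = 8025
Net migration: 0–14 − 330 → 426; 30–44 + 220 → 2747
Population now: 0–14=426, 15–29=1710, 30–44=2747, 45+=8025

2747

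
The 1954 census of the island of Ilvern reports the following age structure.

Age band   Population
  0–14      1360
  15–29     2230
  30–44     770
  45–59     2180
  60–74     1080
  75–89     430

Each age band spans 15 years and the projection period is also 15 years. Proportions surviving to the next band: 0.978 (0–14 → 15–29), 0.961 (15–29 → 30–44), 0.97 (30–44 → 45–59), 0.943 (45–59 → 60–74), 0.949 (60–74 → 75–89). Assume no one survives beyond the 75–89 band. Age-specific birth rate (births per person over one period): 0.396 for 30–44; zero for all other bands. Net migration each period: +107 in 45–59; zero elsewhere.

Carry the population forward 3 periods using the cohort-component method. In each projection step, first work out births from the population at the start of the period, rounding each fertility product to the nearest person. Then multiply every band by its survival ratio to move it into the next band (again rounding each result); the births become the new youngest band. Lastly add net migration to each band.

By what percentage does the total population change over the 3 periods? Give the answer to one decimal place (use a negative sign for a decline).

— Period 1 —
Births: 770 × 0.396 = 305
15–29: 1360 × 0.978 = 1330
30–44: 2230 × 0.961 = 2143
45–59: 770 × 0.97 = 747
60–74: 2180 × 0.943 = 2056
75–89: 1080 × 0.949 = 1025
Net migration: 45–59 + 107 → 854
End of period: [305, 1330, 2143, 854, 2056, 1025]
— Period 2 —
Births: 2143 × 0.396 = 849
15–29: 305 × 0.978 = 298
30–44: 1330 × 0.961 = 1278
45–59: 2143 × 0.97 = 2079
60–74: 854 × 0.943 = 805
75–89: 2056 × 0.949 = 1951
Net migration: 45–59 + 107 → 2186
End of period: [849, 298, 1278, 2186, 805, 1951]
— Period 3 —
Births: 1278 × 0.396 = 506
15–29: 849 × 0.978 = 830
30–44: 298 × 0.961 = 286
45–59: 1278 × 0.97 = 1240
60–74: 2186 × 0.943 = 2061
75–89: 805 × 0.949 = 764
Net migration: 45–59 + 107 → 1347
End of period: [506, 830, 286, 1347, 2061, 764]
Total: 8050 → 5794; change = -2256; percentage change = -28.0%

-28.0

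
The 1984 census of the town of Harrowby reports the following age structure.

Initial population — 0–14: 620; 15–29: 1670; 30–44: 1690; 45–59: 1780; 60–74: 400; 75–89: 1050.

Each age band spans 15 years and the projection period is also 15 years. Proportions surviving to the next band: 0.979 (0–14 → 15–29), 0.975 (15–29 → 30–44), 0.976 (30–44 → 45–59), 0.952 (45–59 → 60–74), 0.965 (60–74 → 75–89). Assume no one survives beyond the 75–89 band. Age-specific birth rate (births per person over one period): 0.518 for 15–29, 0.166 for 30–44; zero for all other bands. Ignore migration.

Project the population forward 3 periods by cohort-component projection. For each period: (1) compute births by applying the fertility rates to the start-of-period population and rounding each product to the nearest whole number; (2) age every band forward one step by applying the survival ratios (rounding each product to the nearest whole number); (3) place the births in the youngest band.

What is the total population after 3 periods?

5951

— Period 1 —
Births: 1670 × 0.518 = 865  |  1690 × 0.166 = 281 → 1146
15–29: 620 × 0.979 = 607
30–44: 1670 × 0.975 = 1628
45–59: 1690 × 0.976 = 1649
60–74: 1780 × 0.952 = 1695
75–89: 400 × 0.965 = 386
→ [1146, 607, 1628, 1649, 1695, 386]
— Period 2 —
Births: 607 × 0.518 = 314  |  1628 × 0.166 = 270 → 584
15–29: 1146 × 0.979 = 1122
30–44: 607 × 0.975 = 592
45–59: 1628 × 0.976 = 1589
60–74: 1649 × 0.952 = 1570
75–89: 1695 × 0.965 = 1636
→ [584, 1122, 592, 1589, 1570, 1636]
— Period 3 —
Births: 1122 × 0.518 = 581  |  592 × 0.166 = 98 → 679
15–29: 584 × 0.979 = 572
30–44: 1122 × 0.975 = 1094
45–59: 592 × 0.976 = 578
60–74: 1589 × 0.952 = 1513
75–89: 1570 × 0.965 = 1515
→ [679, 572, 1094, 578, 1513, 1515]
Total after period 3: 679 + 572 + 1094 + 578 + 1513 + 1515 = 5951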